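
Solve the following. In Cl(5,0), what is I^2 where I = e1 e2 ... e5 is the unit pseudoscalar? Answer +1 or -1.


The pseudoscalar I = e1...e_n (product of all n generators) of Cl(p,q) satisfies I^2 = (-1)^(q + n(n-1)/2).
p = 5, q = 0, n = p + q = 5
n(n-1)/2 = 5 * 4 / 2 = 10
Exponent = q + n(n-1)/2 = 0 + 10 = 10
I^2 = (-1)^10 = +1


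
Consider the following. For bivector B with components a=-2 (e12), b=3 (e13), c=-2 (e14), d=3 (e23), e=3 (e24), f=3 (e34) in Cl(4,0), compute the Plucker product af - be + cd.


Plucker relation: af - be + cd
a*f = (-2)*3 = -6
b*e = 3*3 = 9
c*d = (-2)*3 = -6
af - be + cd = -6 - 9 + (-6)
= -21


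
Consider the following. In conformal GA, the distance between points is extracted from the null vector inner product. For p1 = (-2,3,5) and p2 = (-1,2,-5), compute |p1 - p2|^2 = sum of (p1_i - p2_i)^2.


p1 - p2 = (-1, 1, 10)
|p1 - p2|^2 = (-1)^2 + 1^2 + 10^2
= 1 + 1 + 100
= 102


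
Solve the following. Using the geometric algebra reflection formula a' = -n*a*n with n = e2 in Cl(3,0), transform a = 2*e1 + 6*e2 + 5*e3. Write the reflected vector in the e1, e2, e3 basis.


Reflection formula: a' = -n*a*n, with n = e2 (unit vector, n^2 = 1).
For reflection through hyperplane perp to e2:
The component along e2 flips sign, others stay.
a = (2, 6, 5)
a' = (2, -6, 5)
a' = 2*e1 - 6*e2 + 5*e3


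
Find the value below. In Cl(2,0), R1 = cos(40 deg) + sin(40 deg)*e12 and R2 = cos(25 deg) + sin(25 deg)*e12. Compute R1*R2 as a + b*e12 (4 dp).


Same-plane rotors commute and their half-angles add:
R1*R2 = cos(a1 + a2) + sin(a1 + a2)*e12.
a1 + a2 = 40 + 25 = 65 deg
cos(65 deg) = 0.4226
sin(65 deg) = 0.9063
R1*R2 = 0.4226 + 0.9063*e12


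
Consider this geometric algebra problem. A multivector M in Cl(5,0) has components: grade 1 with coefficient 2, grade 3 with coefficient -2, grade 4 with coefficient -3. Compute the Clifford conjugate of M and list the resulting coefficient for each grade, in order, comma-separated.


Clifford conjugate sign for grade k: (-1)^(k(k+1)/2)
Grade 1: (-1)^(1*2/2) = (-1)^1 = -1, coeff 2 -> -2
Grade 3: (-1)^(3*4/2) = (-1)^6 = 1, coeff -2 -> -2
Grade 4: (-1)^(4*5/2) = (-1)^10 = 1, coeff -3 -> -3
Conjugated coefficients: -2, -2, -3


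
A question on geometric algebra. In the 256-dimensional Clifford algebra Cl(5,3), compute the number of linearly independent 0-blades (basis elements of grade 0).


Number of grade-k basis blades in Cl(p,q) with n = p + q is C(n, k).
n = 5 + 3 = 8
C(8, 0) = 8! / (0! * 8!)
= 40320 / (1 * 40320)
= 1


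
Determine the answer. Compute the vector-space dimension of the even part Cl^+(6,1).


Even subalgebra dimension = 2^(n-1)
n = 6 + 1 = 7
2^(7 - 1) = 2^6 = 64
Verification: sum of C(7,k) for even k = 1 + 21 + 35 + 7 = 64
Result = 64


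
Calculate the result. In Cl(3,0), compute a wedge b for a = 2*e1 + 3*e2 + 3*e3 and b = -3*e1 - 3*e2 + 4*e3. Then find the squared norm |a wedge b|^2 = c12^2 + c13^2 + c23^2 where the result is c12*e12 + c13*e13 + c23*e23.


a wedge b = (a1*b2 - a2*b1)*e12 + (a1*b3 - a3*b1)*e13 + (a2*b3 - a3*b2)*e23
e12 coeff: 2*(-3) - 3*(-3) = -6 - (-9) = 3
e13 coeff: 2*4 - 3*(-3) = 8 - (-9) = 17
e23 coeff: 3*4 - 3*(-3) = 12 - (-9) = 21
|a wedge b|^2 = 3^2 + 17^2 + 21^2
= 9 + 289 + 441
= 739


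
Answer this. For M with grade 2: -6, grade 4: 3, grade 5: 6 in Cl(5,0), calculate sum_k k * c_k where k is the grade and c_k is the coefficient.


Grade-weighted sum = sum of grade_k * coefficient_k
2*(-6) = -12
4*3 = 12
5*6 = 30
Total = -12 + 12 + 30 = 30


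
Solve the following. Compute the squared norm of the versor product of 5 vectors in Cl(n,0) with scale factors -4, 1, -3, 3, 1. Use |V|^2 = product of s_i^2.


Each vector v_i has |v_i|^2 = s_i^2
Squared scales: (-4)^2 = 16, 1^2 = 1, (-3)^2 = 9, 3^2 = 9, 1^2 = 1
|V|^2 = 16 * 1 * 9 * 9 * 1
= 1296


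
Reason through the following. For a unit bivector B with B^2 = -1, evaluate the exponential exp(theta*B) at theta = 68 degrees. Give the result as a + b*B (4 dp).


For a unit bivector B with B^2 = -1, the exponential series gives
e^(theta*B) = cos(theta) + sin(theta)*B (the GA analogue of Euler's formula).
theta = 68 degrees = 1.186824 rad
cos(68 deg) = 0.3746
sin(68 deg) = 0.9272
exp(theta*B) = 0.3746 + 0.9272*B


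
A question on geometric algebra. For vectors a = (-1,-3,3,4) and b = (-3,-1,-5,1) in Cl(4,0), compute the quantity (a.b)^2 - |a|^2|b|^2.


a . b = (-1)*(-3) + (-3)*(-1) + 3*(-5) + 4*1
= 3 + 3 + (-15) + 4 = -5
|a|^2 = (-1)^2 + (-3)^2 + 3^2 + 4^2 = 35
|b|^2 = (-3)^2 + (-1)^2 + (-5)^2 + 1^2 = 36
(a.b)^2 = (-5)^2 = 25
|a|^2 * |b|^2 = 35 * 36 = 1260
Result = 25 - 1260 = -1235


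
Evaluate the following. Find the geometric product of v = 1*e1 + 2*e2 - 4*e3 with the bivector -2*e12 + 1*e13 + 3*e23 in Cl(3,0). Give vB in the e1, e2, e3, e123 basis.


vB has grade-1 (vector) and grade-3 (trivector) parts: vB = (v _| B) + (v ^ B).
Vector part <vB>_1:
  e1: -v2*b12 - v3*b13 = -(2)*(-2) - (-4)*(1) = 8
  e2: v1*b12 - v3*b23 = (1)*(-2) - (-4)*(3) = 10
  e3: v1*b13 + v2*b23 = (1)*(1) + (2)*(3) = 7
Trivector part <vB>_3:
  e123: v1*b23 - v2*b13 + v3*b12 = (1)*(3) - (2)*(1) + (-4)*(-2) = 9
vB = 8*e1 + 10*e2 + 7*e3 + 9*e123


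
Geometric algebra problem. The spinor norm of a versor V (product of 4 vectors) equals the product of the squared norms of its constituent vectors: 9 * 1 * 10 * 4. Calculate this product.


Spinor norm N(V) = |v1|^2 * |v2|^2 * ... * |v4|^2
= 9 * 1 * 10 * 4
Running product: 9, 9, 90, 360
N(V) = 360


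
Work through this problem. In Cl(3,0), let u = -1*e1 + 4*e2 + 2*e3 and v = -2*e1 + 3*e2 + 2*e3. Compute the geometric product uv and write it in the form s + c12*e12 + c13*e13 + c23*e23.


In Cl(3,0): e_i^2 = 1, e_ie_j = -e_je_i for i != j.
Scalar part = u . v = (-1)*(-2) + 4*3 + 2*2
= 2 + 12 + 4 = 18
e12 coeff = (-1)*3 - 4*(-2) = -3 - (-8) = 5
e13 coeff = (-1)*2 - 2*(-2) = -2 - (-4) = 2
e23 coeff = 4*2 - 2*3 = 8 - 6 = 2
uv = 18 + 5*e12 + 2*e13 + 2*e23


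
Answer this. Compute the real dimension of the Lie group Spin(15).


Spin(n) double-covers SO(n); both have Lie algebra so(n) of dimension n(n-1)/2.
n = 15
n(n-1) = 15 * 14 = 210
dim Spin(15) = 210/2 = 105


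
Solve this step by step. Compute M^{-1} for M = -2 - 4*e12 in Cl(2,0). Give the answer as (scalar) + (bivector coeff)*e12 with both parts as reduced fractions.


M = -2 - 4*e12, where e12^2 = -1.
Since M commutes with its reverse ~M = a - b*e12, M * ~M = a^2 - b^2*e12^2 = a^2 + b^2.
So M^{-1} = ~M / (a^2 + b^2) = (a - b*e12)/(a^2 + b^2).
a^2 + b^2 = 4 + 16 = 20
Scalar part = -2/20 = -1/10
Bivector coeff = 4/20 = 1/5
M^{-1} = -1/10 + 1/5*e12


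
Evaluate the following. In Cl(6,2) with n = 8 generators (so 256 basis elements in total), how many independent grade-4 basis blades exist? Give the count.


Number of grade-k basis blades in Cl(p,q) with n = p + q is C(n, k).
n = 6 + 2 = 8
C(8, 4) = 8! / (4! * 4!)
= 40320 / (24 * 24)
= 70


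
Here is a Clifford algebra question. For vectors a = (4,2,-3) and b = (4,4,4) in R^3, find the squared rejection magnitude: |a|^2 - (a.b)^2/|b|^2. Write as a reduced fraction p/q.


|a|^2 = 4^2 + 2^2 + (-3)^2 = 29
|b|^2 = 4^2 + 4^2 + 4^2 = 48
a . b = 4*4 + 2*4 + (-3)*4 = 12
(a.b)^2 = 12^2 = 144
|rej|^2 = 29 - 144/48
= (1392 - 144)/48
= 1248/48
In lowest terms: 26/1


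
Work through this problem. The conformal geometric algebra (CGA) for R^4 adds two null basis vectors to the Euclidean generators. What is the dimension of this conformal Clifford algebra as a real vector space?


The conformal model of R^4 uses Cl(5,1): the 4 Euclidean generators plus two extra orthogonal generators e+ (e+^2 = +1) and e- (e-^2 = -1), from which the null vectors e0, einf are built.
Number of generators m = 4 + 2 = 6.
dim Cl(p,q) = 2^m = 2^6 = 64


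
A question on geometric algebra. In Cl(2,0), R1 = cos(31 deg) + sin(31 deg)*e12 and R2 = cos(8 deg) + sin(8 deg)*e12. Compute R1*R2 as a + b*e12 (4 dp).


Same-plane rotors commute and their half-angles add:
R1*R2 = cos(a1 + a2) + sin(a1 + a2)*e12.
a1 + a2 = 31 + 8 = 39 deg
cos(39 deg) = 0.7771
sin(39 deg) = 0.6293
R1*R2 = 0.7771 + 0.6293*e12


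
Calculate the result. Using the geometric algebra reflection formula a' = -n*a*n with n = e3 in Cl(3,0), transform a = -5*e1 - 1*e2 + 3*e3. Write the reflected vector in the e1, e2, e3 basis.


Reflection formula: a' = -n*a*n, with n = e3 (unit vector, n^2 = 1).
For reflection through hyperplane perp to e3:
The component along e3 flips sign, others stay.
a = (-5, -1, 3)
a' = (-5, -1, -3)
a' = -5*e1 - 1*e2 - 3*e3


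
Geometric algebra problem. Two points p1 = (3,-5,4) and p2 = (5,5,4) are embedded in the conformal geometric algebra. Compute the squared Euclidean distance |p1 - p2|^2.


p1 - p2 = (-2, -10, 0)
|p1 - p2|^2 = (-2)^2 + (-10)^2 + 0^2
= 4 + 100 + 0
= 104


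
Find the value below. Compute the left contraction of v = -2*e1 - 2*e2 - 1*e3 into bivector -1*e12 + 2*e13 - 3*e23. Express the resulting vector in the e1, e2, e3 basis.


Left contraction v _| B = <vB>_1 (grade-1 part of the geometric product vB).
Using e1_|e12 = e2, e2_|e12 = -e1, e1_|e13 = e3, e3_|e13 = -e1, e2_|e23 = e3, e3_|e23 = -e2:
e1 coeff: -v2*b12 - v3*b13 = -(-2)*(-1) - (-1)*(2) = 0
e2 coeff: v1*b12 - v3*b23 = (-2)*(-1) - (-1)*(-3) = -1
e3 coeff: v1*b13 + v2*b23 = (-2)*(2) + (-2)*(-3) = 2
v _| B = 0*e1 - 1*e2 + 2*e3


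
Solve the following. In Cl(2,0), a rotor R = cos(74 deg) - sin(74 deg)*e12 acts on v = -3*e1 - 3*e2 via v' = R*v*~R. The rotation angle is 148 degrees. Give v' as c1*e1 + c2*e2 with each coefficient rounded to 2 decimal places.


Rotor R = cos(74deg) - sin(74deg)*e12
Rotation angle theta = 2 * 74 = 148 degrees
v' = R*v*~R rotates v by theta.
cos(148deg) = -0.8480, sin(148deg) = 0.5299
v'_1 = -3*cos(148deg) - (-3)*sin(148deg)
= -3*(-0.8480) - (-3)*0.5299
= 4.13
v'_2 = -3*sin(148deg) + (-3)*cos(148deg)
= -3*0.5299 + (-3)*(-0.8480)
= 0.95
v' = 4.13*e1 + 0.95*e2


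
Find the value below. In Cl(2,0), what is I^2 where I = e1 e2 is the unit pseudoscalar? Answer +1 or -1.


The pseudoscalar I = e1...e_n (product of all n generators) of Cl(p,q) satisfies I^2 = (-1)^(q + n(n-1)/2).
p = 2, q = 0, n = p + q = 2
n(n-1)/2 = 2 * 1 / 2 = 1
Exponent = q + n(n-1)/2 = 0 + 1 = 1
I^2 = (-1)^1 = -1


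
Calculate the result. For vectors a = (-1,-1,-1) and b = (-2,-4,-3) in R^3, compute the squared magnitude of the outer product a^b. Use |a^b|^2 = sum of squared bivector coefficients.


a wedge b = (a1*b2 - a2*b1)*e12 + (a1*b3 - a3*b1)*e13 + (a2*b3 - a3*b2)*e23
e12 coeff: (-1)*(-4) - (-1)*(-2) = 4 - 2 = 2
e13 coeff: (-1)*(-3) - (-1)*(-2) = 3 - 2 = 1
e23 coeff: (-1)*(-3) - (-1)*(-4) = 3 - 4 = -1
|a wedge b|^2 = 2^2 + 1^2 + (-1)^2
= 4 + 1 + 1
= 6


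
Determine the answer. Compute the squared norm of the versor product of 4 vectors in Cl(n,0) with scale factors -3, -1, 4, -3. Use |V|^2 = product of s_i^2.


Each vector v_i has |v_i|^2 = s_i^2
Squared scales: (-3)^2 = 9, (-1)^2 = 1, 4^2 = 16, (-3)^2 = 9
|V|^2 = 9 * 1 * 16 * 9
= 1296


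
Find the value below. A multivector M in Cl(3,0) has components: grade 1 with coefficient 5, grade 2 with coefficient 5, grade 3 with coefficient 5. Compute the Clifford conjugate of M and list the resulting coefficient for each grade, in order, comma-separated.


Clifford conjugate sign for grade k: (-1)^(k(k+1)/2)
Grade 1: (-1)^(1*2/2) = (-1)^1 = -1, coeff 5 -> -5
Grade 2: (-1)^(2*3/2) = (-1)^3 = -1, coeff 5 -> -5
Grade 3: (-1)^(3*4/2) = (-1)^6 = 1, coeff 5 -> 5
Conjugated coefficients: -5, -5, 5


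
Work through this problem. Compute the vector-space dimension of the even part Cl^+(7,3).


Even subalgebra dimension = 2^(n-1)
n = 7 + 3 = 10
2^(10 - 1) = 2^9 = 512
Verification: sum of C(10,k) for even k = 1 + 45 + 210 + 210 + 45 + 1 = 512
Result = 512


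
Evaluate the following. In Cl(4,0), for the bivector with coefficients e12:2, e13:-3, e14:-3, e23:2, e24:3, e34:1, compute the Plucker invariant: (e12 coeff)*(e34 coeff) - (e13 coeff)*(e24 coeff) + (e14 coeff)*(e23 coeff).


Plucker relation: af - be + cd
a*f = 2*1 = 2
b*e = (-3)*3 = -9
c*d = (-3)*2 = -6
af - be + cd = 2 - (-9) + (-6)
= 5


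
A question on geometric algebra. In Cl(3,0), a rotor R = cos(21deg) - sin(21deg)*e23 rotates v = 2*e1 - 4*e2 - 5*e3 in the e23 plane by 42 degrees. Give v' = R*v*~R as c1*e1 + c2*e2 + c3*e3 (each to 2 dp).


Rotor R = cos(21deg) - sin(21deg)*e23
Rotation angle theta = 2 * 21 = 42 degrees in the e23 plane (e2 -> e3).
The component perpendicular to the plane (e1) is invariant: v'_1 = v1 = 2.00
cos(42deg) = 0.7431, sin(42deg) = 0.6691
v'_2 = v2*cos(theta) - v3*sin(theta) = -4*0.7431 - (-5)*0.6691 = 0.37
v'_3 = v2*sin(theta) + v3*cos(theta) = -4*0.6691 + (-5)*0.7431 = -6.39
v' = 2.00*e1 + 0.37*e2 - 6.39*e3


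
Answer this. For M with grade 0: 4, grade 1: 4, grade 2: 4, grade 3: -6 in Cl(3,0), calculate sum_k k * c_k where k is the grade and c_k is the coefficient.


Grade-weighted sum = sum of grade_k * coefficient_k
0*4 = 0
1*4 = 4
2*4 = 8
3*(-6) = -18
Total = 0 + 4 + 8 + (-18) = -6


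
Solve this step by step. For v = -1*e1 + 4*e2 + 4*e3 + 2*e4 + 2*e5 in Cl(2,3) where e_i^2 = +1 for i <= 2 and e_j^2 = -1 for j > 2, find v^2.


v^2 = sum of c_i^2 * e_i^2
Positive signature terms (e_i^2 = +1): (-1)^2 + 4^2 = 17
Negative signature terms (e_j^2 = -1): 4^2 + 2^2 + 2^2 = 24
v^2 = 17 - 24 = -7


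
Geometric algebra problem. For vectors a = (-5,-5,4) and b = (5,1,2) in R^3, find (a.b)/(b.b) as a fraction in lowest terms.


Projection coefficient = (a . b) / (b . b)
a . b = (-5)*5 + (-5)*1 + 4*2
= -25 + (-5) + 8 = -22
b . b = 5^2 + 1^2 + 2^2
= 25 + 1 + 4 = 30
Coefficient = -22/30
In lowest terms: -11/15


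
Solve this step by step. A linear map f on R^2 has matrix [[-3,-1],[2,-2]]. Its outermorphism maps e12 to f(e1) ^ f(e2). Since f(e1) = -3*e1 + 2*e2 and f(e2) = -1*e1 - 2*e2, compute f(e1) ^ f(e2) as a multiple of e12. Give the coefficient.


The outermorphism of a linear map f sends e1^e2 to f(e1)^f(e2).
f(e1) = -3*e1 + 2*e2
f(e2) = -1*e1 - 2*e2
f(e1) ^ f(e2) = (-3*e1 + 2*e2) ^ (-1*e1 - 2*e2)
= (-3)*(-2)*e12 + 2*(-1)*e21
= (6 - (-2))*e12
= 8*e12
Coefficient = 8


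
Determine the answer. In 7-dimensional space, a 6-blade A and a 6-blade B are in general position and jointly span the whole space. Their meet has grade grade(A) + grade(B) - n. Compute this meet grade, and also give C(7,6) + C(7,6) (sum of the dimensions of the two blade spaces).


Meet grade = grade(A) + grade(B) - n
= 6 + 6 - 7 = 5
C(7,6) = 7
C(7,6) = 7
dim_A + dim_B = 7 + 7 = 14


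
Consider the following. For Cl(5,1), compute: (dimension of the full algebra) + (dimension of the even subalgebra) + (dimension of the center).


n = 5 + 1 = 6
Total dim = 2^6 = 64
Even subalgebra dim = 2^5 = 32
n is even, so center dim = 1
Sum = 64 + 32 + 1 = 97


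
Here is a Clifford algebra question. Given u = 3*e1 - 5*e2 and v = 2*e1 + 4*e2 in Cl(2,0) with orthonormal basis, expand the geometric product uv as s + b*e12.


Expand: (3*e1 - 5*e2)(2*e1 + 4*e2)
= 3*2*e1e1 + 3*4*e1e2 + (-5)*2*e2e1 + (-5)*4*e2e2
Using e1^2 = e2^2 = 1, e2e1 = -e1e2:
Scalar part s = 3*2 + (-5)*4 = 6 + (-20) = -14
Bivector part b = 3*4 - (-5)*2 = 12 - (-10) = 22
uv = -14 + 22*e12


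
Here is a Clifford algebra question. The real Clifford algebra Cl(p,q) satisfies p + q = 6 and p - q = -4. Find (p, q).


We need p + q = 6 and p - q = -4.
Adding: 2p = 6 + (-4) = 2, so p = 1.
Then q = 6 - 1 = 5.
(p, q) = (1, 5)


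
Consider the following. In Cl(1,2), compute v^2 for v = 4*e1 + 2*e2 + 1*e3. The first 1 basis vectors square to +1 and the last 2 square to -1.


v^2 = sum of c_i^2 * e_i^2
Positive signature terms (e_i^2 = +1): 4^2 = 16
Negative signature terms (e_j^2 = -1): 2^2 + 1^2 = 5
v^2 = 16 - 5 = 11


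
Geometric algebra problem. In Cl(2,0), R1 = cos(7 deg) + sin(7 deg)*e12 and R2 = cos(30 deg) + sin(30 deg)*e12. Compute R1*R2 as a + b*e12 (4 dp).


Same-plane rotors commute and their half-angles add:
R1*R2 = cos(a1 + a2) + sin(a1 + a2)*e12.
a1 + a2 = 7 + 30 = 37 deg
cos(37 deg) = 0.7986
sin(37 deg) = 0.6018
R1*R2 = 0.7986 + 0.6018*e12


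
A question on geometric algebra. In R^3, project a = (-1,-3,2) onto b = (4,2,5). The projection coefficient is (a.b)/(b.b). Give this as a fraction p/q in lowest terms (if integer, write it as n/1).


Projection coefficient = (a . b) / (b . b)
a . b = (-1)*4 + (-3)*2 + 2*5
= -4 + (-6) + 10 = 0
b . b = 4^2 + 2^2 + 5^2
= 16 + 4 + 25 = 45
Coefficient = 0/45
In lowest terms: 0/1


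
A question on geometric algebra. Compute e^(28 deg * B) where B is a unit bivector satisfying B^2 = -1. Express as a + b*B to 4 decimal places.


For a unit bivector B with B^2 = -1, the exponential series gives
e^(theta*B) = cos(theta) + sin(theta)*B (the GA analogue of Euler's formula).
theta = 28 degrees = 0.488692 rad
cos(28 deg) = 0.8829
sin(28 deg) = 0.4695
exp(theta*B) = 0.8829 + 0.4695*B


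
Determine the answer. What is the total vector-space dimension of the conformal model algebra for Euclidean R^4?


The conformal model of R^4 uses Cl(5,1): the 4 Euclidean generators plus two extra orthogonal generators e+ (e+^2 = +1) and e- (e-^2 = -1), from which the null vectors e0, einf are built.
Number of generators m = 4 + 2 = 6.
dim Cl(p,q) = 2^m = 2^6 = 64


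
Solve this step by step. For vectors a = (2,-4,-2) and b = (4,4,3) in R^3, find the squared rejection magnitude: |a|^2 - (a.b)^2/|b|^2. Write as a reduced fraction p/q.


|a|^2 = 2^2 + (-4)^2 + (-2)^2 = 24
|b|^2 = 4^2 + 4^2 + 3^2 = 41
a . b = 2*4 + (-4)*4 + (-2)*3 = -14
(a.b)^2 = (-14)^2 = 196
|rej|^2 = 24 - 196/41
= (984 - 196)/41
= 788/41
In lowest terms: 788/41


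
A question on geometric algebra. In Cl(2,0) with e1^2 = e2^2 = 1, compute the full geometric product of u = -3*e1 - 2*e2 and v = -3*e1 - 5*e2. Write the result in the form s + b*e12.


Expand: (-3*e1 - 2*e2)(-3*e1 - 5*e2)
= (-3)*(-3)*e1e1 + (-3)*(-5)*e1e2 + (-2)*(-3)*e2e1 + (-2)*(-5)*e2e2
Using e1^2 = e2^2 = 1, e2e1 = -e1e2:
Scalar part s = (-3)*(-3) + (-2)*(-5) = 9 + 10 = 19
Bivector part b = (-3)*(-5) - (-2)*(-3) = 15 - 6 = 9
uv = 19 + 9*e12


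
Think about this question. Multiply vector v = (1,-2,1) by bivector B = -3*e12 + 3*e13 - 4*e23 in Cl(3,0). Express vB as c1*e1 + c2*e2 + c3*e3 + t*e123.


vB has grade-1 (vector) and grade-3 (trivector) parts: vB = (v _| B) + (v ^ B).
Vector part <vB>_1:
  e1: -v2*b12 - v3*b13 = -(-2)*(-3) - (1)*(3) = -9
  e2: v1*b12 - v3*b23 = (1)*(-3) - (1)*(-4) = 1
  e3: v1*b13 + v2*b23 = (1)*(3) + (-2)*(-4) = 11
Trivector part <vB>_3:
  e123: v1*b23 - v2*b13 + v3*b12 = (1)*(-4) - (-2)*(3) + (1)*(-3) = -1
vB = -9*e1 + 1*e2 + 11*e3 - 1*e123


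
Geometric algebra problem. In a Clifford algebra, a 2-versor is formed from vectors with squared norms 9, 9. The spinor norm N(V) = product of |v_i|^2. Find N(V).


Spinor norm N(V) = |v1|^2 * |v2|^2 * ... * |v2|^2
= 9 * 9
Running product: 9, 81
N(V) = 81


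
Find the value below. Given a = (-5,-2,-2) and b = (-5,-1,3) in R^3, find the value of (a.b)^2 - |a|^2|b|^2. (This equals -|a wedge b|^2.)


a . b = (-5)*(-5) + (-2)*(-1) + (-2)*3
= 25 + 2 + (-6) = 21
|a|^2 = (-5)^2 + (-2)^2 + (-2)^2 = 33
|b|^2 = (-5)^2 + (-1)^2 + 3^2 = 35
(a.b)^2 = 21^2 = 441
|a|^2 * |b|^2 = 33 * 35 = 1155
Result = 441 - 1155 = -714


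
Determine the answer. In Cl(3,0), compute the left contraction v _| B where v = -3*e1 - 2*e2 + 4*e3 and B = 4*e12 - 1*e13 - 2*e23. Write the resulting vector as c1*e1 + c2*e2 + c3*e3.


Left contraction v _| B = <vB>_1 (grade-1 part of the geometric product vB).
Using e1_|e12 = e2, e2_|e12 = -e1, e1_|e13 = e3, e3_|e13 = -e1, e2_|e23 = e3, e3_|e23 = -e2:
e1 coeff: -v2*b12 - v3*b13 = -(-2)*(4) - (4)*(-1) = 12
e2 coeff: v1*b12 - v3*b23 = (-3)*(4) - (4)*(-2) = -4
e3 coeff: v1*b13 + v2*b23 = (-3)*(-1) + (-2)*(-2) = 7
v _| B = 12*e1 - 4*e2 + 7*e3


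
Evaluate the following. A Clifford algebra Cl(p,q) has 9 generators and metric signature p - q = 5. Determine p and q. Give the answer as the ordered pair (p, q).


We need p + q = 9 and p - q = 5.
Adding: 2p = 9 + 5 = 14, so p = 7.
Then q = 9 - 7 = 2.
(p, q) = (7, 2)


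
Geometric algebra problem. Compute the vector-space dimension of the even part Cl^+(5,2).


Even subalgebra dimension = 2^(n-1)
n = 5 + 2 = 7
2^(7 - 1) = 2^6 = 64
Verification: sum of C(7,k) for even k = 1 + 21 + 35 + 7 = 64
Result = 64


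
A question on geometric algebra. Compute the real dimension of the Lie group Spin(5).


Spin(n) double-covers SO(n); both have Lie algebra so(n) of dimension n(n-1)/2.
n = 5
n(n-1) = 5 * 4 = 20
dim Spin(5) = 20/2 = 10


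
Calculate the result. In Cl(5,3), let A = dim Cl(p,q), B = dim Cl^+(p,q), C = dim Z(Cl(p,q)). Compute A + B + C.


n = 5 + 3 = 8
Total dim = 2^8 = 256
Even subalgebra dim = 2^7 = 128
n is even, so center dim = 1
Sum = 256 + 128 + 1 = 385


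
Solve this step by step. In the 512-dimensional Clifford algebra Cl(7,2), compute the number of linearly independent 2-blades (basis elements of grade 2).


Number of grade-k basis blades in Cl(p,q) with n = p + q is C(n, k).
n = 7 + 2 = 9
C(9, 2) = 9! / (2! * 7!)
= 362880 / (2 * 5040)
= 36


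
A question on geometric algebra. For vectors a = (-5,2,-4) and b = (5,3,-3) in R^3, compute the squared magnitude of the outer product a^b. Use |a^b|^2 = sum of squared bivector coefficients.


a wedge b = (a1*b2 - a2*b1)*e12 + (a1*b3 - a3*b1)*e13 + (a2*b3 - a3*b2)*e23
e12 coeff: (-5)*3 - 2*5 = -15 - 10 = -25
e13 coeff: (-5)*(-3) - (-4)*5 = 15 - (-20) = 35
e23 coeff: 2*(-3) - (-4)*3 = -6 - (-12) = 6
|a wedge b|^2 = (-25)^2 + 35^2 + 6^2
= 625 + 1225 + 36
= 1886


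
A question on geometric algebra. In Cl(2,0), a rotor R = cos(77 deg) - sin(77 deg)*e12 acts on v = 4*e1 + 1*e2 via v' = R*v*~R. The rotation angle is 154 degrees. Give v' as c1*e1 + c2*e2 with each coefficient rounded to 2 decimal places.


Rotor R = cos(77deg) - sin(77deg)*e12
Rotation angle theta = 2 * 77 = 154 degrees
v' = R*v*~R rotates v by theta.
cos(154deg) = -0.8988, sin(154deg) = 0.4384
v'_1 = 4*cos(154deg) - 1*sin(154deg)
= 4*(-0.8988) - 1*0.4384
= -4.03
v'_2 = 4*sin(154deg) + 1*cos(154deg)
= 4*0.4384 + 1*(-0.8988)
= 0.85
v' = -4.03*e1 + 0.85*e2


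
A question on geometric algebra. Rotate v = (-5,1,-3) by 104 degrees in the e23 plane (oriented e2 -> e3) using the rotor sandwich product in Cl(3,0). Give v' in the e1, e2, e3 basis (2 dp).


Rotor R = cos(52deg) - sin(52deg)*e23
Rotation angle theta = 2 * 52 = 104 degrees in the e23 plane (e2 -> e3).
The component perpendicular to the plane (e1) is invariant: v'_1 = v1 = -5.00
cos(104deg) = -0.2419, sin(104deg) = 0.9703
v'_2 = v2*cos(theta) - v3*sin(theta) = 1*(-0.2419) - (-3)*0.9703 = 2.67
v'_3 = v2*sin(theta) + v3*cos(theta) = 1*0.9703 + (-3)*(-0.2419) = 1.70
v' = -5.00*e1 + 2.67*e2 + 1.70*e3


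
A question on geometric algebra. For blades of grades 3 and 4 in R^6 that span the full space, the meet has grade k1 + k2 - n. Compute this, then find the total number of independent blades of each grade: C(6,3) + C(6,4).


Meet grade = grade(A) + grade(B) - n
= 3 + 4 - 6 = 1
C(6,3) = 20
C(6,4) = 15
dim_A + dim_B = 20 + 15 = 35


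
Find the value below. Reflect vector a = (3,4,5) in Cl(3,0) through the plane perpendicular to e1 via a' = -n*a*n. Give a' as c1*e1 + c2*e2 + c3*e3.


Reflection formula: a' = -n*a*n, with n = e1 (unit vector, n^2 = 1).
For reflection through hyperplane perp to e1:
The component along e1 flips sign, others stay.
a = (3, 4, 5)
a' = (-3, 4, 5)
a' = -3*e1 + 4*e2 + 5*e3


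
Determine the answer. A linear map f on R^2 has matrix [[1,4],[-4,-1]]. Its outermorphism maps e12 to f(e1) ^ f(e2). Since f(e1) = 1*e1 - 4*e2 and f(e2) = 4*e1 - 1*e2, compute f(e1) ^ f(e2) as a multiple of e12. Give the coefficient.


The outermorphism of a linear map f sends e1^e2 to f(e1)^f(e2).
f(e1) = 1*e1 - 4*e2
f(e2) = 4*e1 - 1*e2
f(e1) ^ f(e2) = (1*e1 - 4*e2) ^ (4*e1 - 1*e2)
= 1*(-1)*e12 + (-4)*4*e21
= (-1 - (-16))*e12
= 15*e12
Coefficient = 15


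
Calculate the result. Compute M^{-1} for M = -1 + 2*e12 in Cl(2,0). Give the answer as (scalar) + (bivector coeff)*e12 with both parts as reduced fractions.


M = -1 + 2*e12, where e12^2 = -1.
Since M commutes with its reverse ~M = a - b*e12, M * ~M = a^2 - b^2*e12^2 = a^2 + b^2.
So M^{-1} = ~M / (a^2 + b^2) = (a - b*e12)/(a^2 + b^2).
a^2 + b^2 = 1 + 4 = 5
Scalar part = -1/5 = -1/5
Bivector coeff = -2/5 = -2/5
M^{-1} = -1/5 - 2/5*e12


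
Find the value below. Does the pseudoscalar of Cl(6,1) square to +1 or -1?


The pseudoscalar I = e1...e_n (product of all n generators) of Cl(p,q) satisfies I^2 = (-1)^(q + n(n-1)/2).
p = 6, q = 1, n = p + q = 7
n(n-1)/2 = 7 * 6 / 2 = 21
Exponent = q + n(n-1)/2 = 1 + 21 = 22
I^2 = (-1)^22 = +1


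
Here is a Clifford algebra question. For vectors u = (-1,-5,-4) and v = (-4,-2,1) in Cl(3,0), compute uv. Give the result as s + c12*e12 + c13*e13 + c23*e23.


In Cl(3,0): e_i^2 = 1, e_ie_j = -e_je_i for i != j.
Scalar part = u . v = (-1)*(-4) + (-5)*(-2) + (-4)*1
= 4 + 10 + (-4) = 10
e12 coeff = (-1)*(-2) - (-5)*(-4) = 2 - 20 = -18
e13 coeff = (-1)*1 - (-4)*(-4) = -1 - 16 = -17
e23 coeff = (-5)*1 - (-4)*(-2) = -5 - 8 = -13
uv = 10 - 18*e12 - 17*e13 - 13*e23


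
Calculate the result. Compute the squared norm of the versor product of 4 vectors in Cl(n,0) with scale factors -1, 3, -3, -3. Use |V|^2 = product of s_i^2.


Each vector v_i has |v_i|^2 = s_i^2
Squared scales: (-1)^2 = 1, 3^2 = 9, (-3)^2 = 9, (-3)^2 = 9
|V|^2 = 1 * 9 * 9 * 9
= 729


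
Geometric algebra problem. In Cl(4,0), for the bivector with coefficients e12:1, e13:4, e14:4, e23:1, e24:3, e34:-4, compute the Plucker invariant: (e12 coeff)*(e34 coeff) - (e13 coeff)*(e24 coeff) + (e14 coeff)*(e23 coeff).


Plucker relation: af - be + cd
a*f = 1*(-4) = -4
b*e = 4*3 = 12
c*d = 4*1 = 4
af - be + cd = -4 - 12 + 4
= -12


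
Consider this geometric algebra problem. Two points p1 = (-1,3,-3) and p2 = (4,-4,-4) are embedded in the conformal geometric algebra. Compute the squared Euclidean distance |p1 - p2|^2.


p1 - p2 = (-5, 7, 1)
|p1 - p2|^2 = (-5)^2 + 7^2 + 1^2
= 25 + 49 + 1
= 75


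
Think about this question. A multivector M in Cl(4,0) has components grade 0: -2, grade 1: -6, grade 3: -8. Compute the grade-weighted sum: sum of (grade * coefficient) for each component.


Grade-weighted sum = sum of grade_k * coefficient_k
0*(-2) = 0
1*(-6) = -6
3*(-8) = -24
Total = 0 + (-6) + (-24) = -30


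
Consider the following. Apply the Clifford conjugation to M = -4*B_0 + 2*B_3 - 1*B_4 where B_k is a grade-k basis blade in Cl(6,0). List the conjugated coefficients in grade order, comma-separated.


Clifford conjugate sign for grade k: (-1)^(k(k+1)/2)
Grade 0: (-1)^(0*1/2) = (-1)^0 = 1, coeff -4 -> -4
Grade 3: (-1)^(3*4/2) = (-1)^6 = 1, coeff 2 -> 2
Grade 4: (-1)^(4*5/2) = (-1)^10 = 1, coeff -1 -> -1
Conjugated coefficients: -4, 2, -1


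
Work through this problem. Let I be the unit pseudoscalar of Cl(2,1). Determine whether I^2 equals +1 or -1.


The pseudoscalar I = e1...e_n (product of all n generators) of Cl(p,q) satisfies I^2 = (-1)^(q + n(n-1)/2).
p = 2, q = 1, n = p + q = 3
n(n-1)/2 = 3 * 2 / 2 = 3
Exponent = q + n(n-1)/2 = 1 + 3 = 4
I^2 = (-1)^4 = +1


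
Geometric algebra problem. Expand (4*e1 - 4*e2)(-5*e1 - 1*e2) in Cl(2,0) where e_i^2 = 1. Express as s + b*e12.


Expand: (4*e1 - 4*e2)(-5*e1 - 1*e2)
= 4*(-5)*e1e1 + 4*(-1)*e1e2 + (-4)*(-5)*e2e1 + (-4)*(-1)*e2e2
Using e1^2 = e2^2 = 1, e2e1 = -e1e2:
Scalar part s = 4*(-5) + (-4)*(-1) = -20 + 4 = -16
Bivector part b = 4*(-1) - (-4)*(-5) = -4 - 20 = -24
uv = -16 - 24*e12


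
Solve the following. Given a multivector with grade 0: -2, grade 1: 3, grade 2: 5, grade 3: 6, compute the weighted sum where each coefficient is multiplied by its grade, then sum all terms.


Grade-weighted sum = sum of grade_k * coefficient_k
0*(-2) = 0
1*3 = 3
2*5 = 10
3*6 = 18
Total = 0 + 3 + 10 + 18 = 31


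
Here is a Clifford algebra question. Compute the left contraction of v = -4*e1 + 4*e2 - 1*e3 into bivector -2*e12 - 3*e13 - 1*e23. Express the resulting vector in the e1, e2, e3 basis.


Left contraction v _| B = <vB>_1 (grade-1 part of the geometric product vB).
Using e1_|e12 = e2, e2_|e12 = -e1, e1_|e13 = e3, e3_|e13 = -e1, e2_|e23 = e3, e3_|e23 = -e2:
e1 coeff: -v2*b12 - v3*b13 = -(4)*(-2) - (-1)*(-3) = 5
e2 coeff: v1*b12 - v3*b23 = (-4)*(-2) - (-1)*(-1) = 7
e3 coeff: v1*b13 + v2*b23 = (-4)*(-3) + (4)*(-1) = 8
v _| B = 5*e1 + 7*e2 + 8*e3


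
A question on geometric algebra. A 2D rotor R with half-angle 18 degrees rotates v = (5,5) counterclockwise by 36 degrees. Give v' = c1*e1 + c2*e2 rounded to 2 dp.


Rotor R = cos(18deg) - sin(18deg)*e12
Rotation angle theta = 2 * 18 = 36 degrees
v' = R*v*~R rotates v by theta.
cos(36deg) = 0.8090, sin(36deg) = 0.5878
v'_1 = 5*cos(36deg) - 5*sin(36deg)
= 5*0.8090 - 5*0.5878
= 1.11
v'_2 = 5*sin(36deg) + 5*cos(36deg)
= 5*0.5878 + 5*0.8090
= 6.98
v' = 1.11*e1 + 6.98*e2


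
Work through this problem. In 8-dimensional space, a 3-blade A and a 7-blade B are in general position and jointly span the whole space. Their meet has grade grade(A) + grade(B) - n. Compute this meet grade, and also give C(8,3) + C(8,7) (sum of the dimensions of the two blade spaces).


Meet grade = grade(A) + grade(B) - n
= 3 + 7 - 8 = 2
C(8,3) = 56
C(8,7) = 8
dim_A + dim_B = 56 + 8 = 64


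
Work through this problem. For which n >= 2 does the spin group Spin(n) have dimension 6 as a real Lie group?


dim Spin(n) = dim so(n) = n(n-1)/2.
Solve n(n-1)/2 = 6, i.e. n^2 - n - 12 = 0.
Discriminant = 1 + 8*6 = 49
n = (1 + sqrt(49))/2 = (1 + 7)/2 = 4


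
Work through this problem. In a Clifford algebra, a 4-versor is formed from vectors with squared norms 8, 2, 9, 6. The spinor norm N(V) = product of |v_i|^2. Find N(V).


Spinor norm N(V) = |v1|^2 * |v2|^2 * ... * |v4|^2
= 8 * 2 * 9 * 6
Running product: 8, 16, 144, 864
N(V) = 864


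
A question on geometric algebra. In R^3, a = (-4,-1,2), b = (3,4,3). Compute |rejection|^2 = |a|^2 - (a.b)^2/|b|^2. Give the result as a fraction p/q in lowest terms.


|a|^2 = (-4)^2 + (-1)^2 + 2^2 = 21
|b|^2 = 3^2 + 4^2 + 3^2 = 34
a . b = (-4)*3 + (-1)*4 + 2*3 = -10
(a.b)^2 = (-10)^2 = 100
|rej|^2 = 21 - 100/34
= (714 - 100)/34
= 614/34
In lowest terms: 307/17


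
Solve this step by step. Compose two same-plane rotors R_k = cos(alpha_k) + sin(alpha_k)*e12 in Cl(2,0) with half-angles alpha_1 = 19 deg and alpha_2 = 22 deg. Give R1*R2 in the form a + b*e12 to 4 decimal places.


Same-plane rotors commute and their half-angles add:
R1*R2 = cos(a1 + a2) + sin(a1 + a2)*e12.
a1 + a2 = 19 + 22 = 41 deg
cos(41 deg) = 0.7547
sin(41 deg) = 0.6561
R1*R2 = 0.7547 + 0.6561*e12


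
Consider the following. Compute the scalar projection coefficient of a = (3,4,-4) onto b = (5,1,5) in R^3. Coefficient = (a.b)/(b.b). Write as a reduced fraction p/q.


Projection coefficient = (a . b) / (b . b)
a . b = 3*5 + 4*1 + (-4)*5
= 15 + 4 + (-20) = -1
b . b = 5^2 + 1^2 + 5^2
= 25 + 1 + 25 = 51
Coefficient = -1/51
In lowest terms: -1/51


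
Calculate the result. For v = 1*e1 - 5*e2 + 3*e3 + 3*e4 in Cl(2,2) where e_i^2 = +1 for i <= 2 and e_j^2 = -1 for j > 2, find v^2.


v^2 = sum of c_i^2 * e_i^2
Positive signature terms (e_i^2 = +1): 1^2 + (-5)^2 = 26
Negative signature terms (e_j^2 = -1): 3^2 + 3^2 = 18
v^2 = 26 - 18 = 8


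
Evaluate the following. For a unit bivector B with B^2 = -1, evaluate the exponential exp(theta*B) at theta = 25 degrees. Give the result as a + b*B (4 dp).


For a unit bivector B with B^2 = -1, the exponential series gives
e^(theta*B) = cos(theta) + sin(theta)*B (the GA analogue of Euler's formula).
theta = 25 degrees = 0.436332 rad
cos(25 deg) = 0.9063
sin(25 deg) = 0.4226
exp(theta*B) = 0.9063 + 0.4226*B


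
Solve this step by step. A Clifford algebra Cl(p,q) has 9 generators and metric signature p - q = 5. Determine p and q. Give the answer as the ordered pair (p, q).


We need p + q = 9 and p - q = 5.
Adding: 2p = 9 + 5 = 14, so p = 7.
Then q = 9 - 7 = 2.
(p, q) = (7, 2)


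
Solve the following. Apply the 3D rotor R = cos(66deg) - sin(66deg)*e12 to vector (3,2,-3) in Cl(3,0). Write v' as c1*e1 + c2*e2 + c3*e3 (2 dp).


Rotor R = cos(66deg) - sin(66deg)*e12
Rotation angle theta = 2 * 66 = 132 degrees in the e12 plane (e1 -> e2).
The component perpendicular to the plane (e3) is invariant: v'_3 = v3 = -3.00
cos(132deg) = -0.6691, sin(132deg) = 0.7431
v'_1 = v1*cos(theta) - v2*sin(theta) = 3*(-0.6691) - 2*0.7431 = -3.49
v'_2 = v1*sin(theta) + v2*cos(theta) = 3*0.7431 + 2*(-0.6691) = 0.89
v' = -3.49*e1 + 0.89*e2 - 3.00*e3


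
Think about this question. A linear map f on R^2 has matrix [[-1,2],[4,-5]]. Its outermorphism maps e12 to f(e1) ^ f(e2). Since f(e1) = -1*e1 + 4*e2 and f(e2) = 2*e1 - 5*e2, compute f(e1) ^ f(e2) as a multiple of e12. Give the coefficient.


The outermorphism of a linear map f sends e1^e2 to f(e1)^f(e2).
f(e1) = -1*e1 + 4*e2
f(e2) = 2*e1 - 5*e2
f(e1) ^ f(e2) = (-1*e1 + 4*e2) ^ (2*e1 - 5*e2)
= (-1)*(-5)*e12 + 4*2*e21
= (5 - 8)*e12
= -3*e12
Coefficient = -3


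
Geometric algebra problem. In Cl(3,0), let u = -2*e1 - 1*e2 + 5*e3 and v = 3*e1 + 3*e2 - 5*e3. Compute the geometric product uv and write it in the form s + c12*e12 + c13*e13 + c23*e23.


In Cl(3,0): e_i^2 = 1, e_ie_j = -e_je_i for i != j.
Scalar part = u . v = (-2)*3 + (-1)*3 + 5*(-5)
= -6 + (-3) + (-25) = -34
e12 coeff = (-2)*3 - (-1)*3 = -6 - (-3) = -3
e13 coeff = (-2)*(-5) - 5*3 = 10 - 15 = -5
e23 coeff = (-1)*(-5) - 5*3 = 5 - 15 = -10
uv = -34 - 3*e12 - 5*e13 - 10*e23


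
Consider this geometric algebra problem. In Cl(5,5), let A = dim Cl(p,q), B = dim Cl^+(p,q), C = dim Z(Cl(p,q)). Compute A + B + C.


n = 5 + 5 = 10
Total dim = 2^10 = 1024
Even subalgebra dim = 2^9 = 512
n is even, so center dim = 1
Sum = 1024 + 512 + 1 = 1537


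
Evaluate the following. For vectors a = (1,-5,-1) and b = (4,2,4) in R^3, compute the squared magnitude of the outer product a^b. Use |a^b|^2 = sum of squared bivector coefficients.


a wedge b = (a1*b2 - a2*b1)*e12 + (a1*b3 - a3*b1)*e13 + (a2*b3 - a3*b2)*e23
e12 coeff: 1*2 - (-5)*4 = 2 - (-20) = 22
e13 coeff: 1*4 - (-1)*4 = 4 - (-4) = 8
e23 coeff: (-5)*4 - (-1)*2 = -20 - (-2) = -18
|a wedge b|^2 = 22^2 + 8^2 + (-18)^2
= 484 + 64 + 324
= 872


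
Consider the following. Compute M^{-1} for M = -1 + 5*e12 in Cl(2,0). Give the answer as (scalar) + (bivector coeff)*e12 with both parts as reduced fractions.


M = -1 + 5*e12, where e12^2 = -1.
Since M commutes with its reverse ~M = a - b*e12, M * ~M = a^2 - b^2*e12^2 = a^2 + b^2.
So M^{-1} = ~M / (a^2 + b^2) = (a - b*e12)/(a^2 + b^2).
a^2 + b^2 = 1 + 25 = 26
Scalar part = -1/26 = -1/26
Bivector coeff = -5/26 = -5/26
M^{-1} = -1/26 - 5/26*e12


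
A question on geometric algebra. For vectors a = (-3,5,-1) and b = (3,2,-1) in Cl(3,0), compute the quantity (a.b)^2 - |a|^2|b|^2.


a . b = (-3)*3 + 5*2 + (-1)*(-1)
= -9 + 10 + 1 = 2
|a|^2 = (-3)^2 + 5^2 + (-1)^2 = 35
|b|^2 = 3^2 + 2^2 + (-1)^2 = 14
(a.b)^2 = 2^2 = 4
|a|^2 * |b|^2 = 35 * 14 = 490
Result = 4 - 490 = -486


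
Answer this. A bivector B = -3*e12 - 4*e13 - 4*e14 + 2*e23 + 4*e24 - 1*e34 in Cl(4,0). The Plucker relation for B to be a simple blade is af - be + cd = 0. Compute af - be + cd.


Plucker relation: af - be + cd
a*f = (-3)*(-1) = 3
b*e = (-4)*4 = -16
c*d = (-4)*2 = -8
af - be + cd = 3 - (-16) + (-8)
= 11


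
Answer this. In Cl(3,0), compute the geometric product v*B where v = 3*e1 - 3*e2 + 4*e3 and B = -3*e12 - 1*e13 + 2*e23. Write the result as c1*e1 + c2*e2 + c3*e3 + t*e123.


vB has grade-1 (vector) and grade-3 (trivector) parts: vB = (v _| B) + (v ^ B).
Vector part <vB>_1:
  e1: -v2*b12 - v3*b13 = -(-3)*(-3) - (4)*(-1) = -5
  e2: v1*b12 - v3*b23 = (3)*(-3) - (4)*(2) = -17
  e3: v1*b13 + v2*b23 = (3)*(-1) + (-3)*(2) = -9
Trivector part <vB>_3:
  e123: v1*b23 - v2*b13 + v3*b12 = (3)*(2) - (-3)*(-1) + (4)*(-3) = -9
vB = -5*e1 - 17*e2 - 9*e3 - 9*e123


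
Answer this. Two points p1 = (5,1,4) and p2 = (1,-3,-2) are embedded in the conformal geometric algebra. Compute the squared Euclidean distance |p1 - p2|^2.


p1 - p2 = (4, 4, 6)
|p1 - p2|^2 = 4^2 + 4^2 + 6^2
= 16 + 16 + 36
= 68


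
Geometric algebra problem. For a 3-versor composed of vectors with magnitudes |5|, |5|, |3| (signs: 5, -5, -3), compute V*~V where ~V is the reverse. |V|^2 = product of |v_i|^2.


Each vector v_i has |v_i|^2 = s_i^2
Squared scales: 5^2 = 25, (-5)^2 = 25, (-3)^2 = 9
|V|^2 = 25 * 25 * 9
= 5625


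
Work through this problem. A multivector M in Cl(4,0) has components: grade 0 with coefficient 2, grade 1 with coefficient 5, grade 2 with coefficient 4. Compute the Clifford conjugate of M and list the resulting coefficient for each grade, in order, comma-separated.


Clifford conjugate sign for grade k: (-1)^(k(k+1)/2)
Grade 0: (-1)^(0*1/2) = (-1)^0 = 1, coeff 2 -> 2
Grade 1: (-1)^(1*2/2) = (-1)^1 = -1, coeff 5 -> -5
Grade 2: (-1)^(2*3/2) = (-1)^3 = -1, coeff 4 -> -4
Conjugated coefficients: 2, -5, -4


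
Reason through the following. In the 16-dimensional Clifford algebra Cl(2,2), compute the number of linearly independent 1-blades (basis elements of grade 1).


Number of grade-k basis blades in Cl(p,q) with n = p + q is C(n, k).
n = 2 + 2 = 4
C(4, 1) = 4! / (1! * 3!)
= 24 / (1 * 6)
= 4


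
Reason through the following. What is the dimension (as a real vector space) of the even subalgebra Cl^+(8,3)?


Even subalgebra dimension = 2^(n-1)
n = 8 + 3 = 11
2^(11 - 1) = 2^10 = 1024
Verification: sum of C(11,k) for even k = 1 + 55 + 330 + 462 + 165 + 11 = 1024
Result = 1024


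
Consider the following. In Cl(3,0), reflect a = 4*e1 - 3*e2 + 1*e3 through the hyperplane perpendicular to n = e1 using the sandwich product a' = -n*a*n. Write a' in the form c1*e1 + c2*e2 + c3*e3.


Reflection formula: a' = -n*a*n, with n = e1 (unit vector, n^2 = 1).
For reflection through hyperplane perp to e1:
The component along e1 flips sign, others stay.
a = (4, -3, 1)
a' = (-4, -3, 1)
a' = -4*e1 - 3*e2 + 1*e3


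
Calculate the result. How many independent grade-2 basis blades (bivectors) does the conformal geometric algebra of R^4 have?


The conformal model of R^4 uses Cl(5,1) with m = 4 + 2 = 6 generators.
Number of grade-2 blades = C(m, 2) = C(6, 2)
= 6*5/2 = 15


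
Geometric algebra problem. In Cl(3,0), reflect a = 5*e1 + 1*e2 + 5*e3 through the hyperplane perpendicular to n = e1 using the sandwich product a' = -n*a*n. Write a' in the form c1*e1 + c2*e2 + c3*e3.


Reflection formula: a' = -n*a*n, with n = e1 (unit vector, n^2 = 1).
For reflection through hyperplane perp to e1:
The component along e1 flips sign, others stay.
a = (5, 1, 5)
a' = (-5, 1, 5)
a' = -5*e1 + 1*e2 + 5*e3


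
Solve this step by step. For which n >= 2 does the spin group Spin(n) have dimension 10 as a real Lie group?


dim Spin(n) = dim so(n) = n(n-1)/2.
Solve n(n-1)/2 = 10, i.e. n^2 - n - 20 = 0.
Discriminant = 1 + 8*10 = 81
n = (1 + sqrt(81))/2 = (1 + 9)/2 = 5


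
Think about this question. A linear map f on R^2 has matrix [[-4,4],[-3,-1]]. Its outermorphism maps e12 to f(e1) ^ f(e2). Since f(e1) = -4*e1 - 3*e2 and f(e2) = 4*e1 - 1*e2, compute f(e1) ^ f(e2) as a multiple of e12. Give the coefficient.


The outermorphism of a linear map f sends e1^e2 to f(e1)^f(e2).
f(e1) = -4*e1 - 3*e2
f(e2) = 4*e1 - 1*e2
f(e1) ^ f(e2) = (-4*e1 - 3*e2) ^ (4*e1 - 1*e2)
= (-4)*(-1)*e12 + (-3)*4*e21
= (4 - (-12))*e12
= 16*e12
Coefficient = 16


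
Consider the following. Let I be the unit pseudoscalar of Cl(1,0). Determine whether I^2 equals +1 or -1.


The pseudoscalar I = e1...e_n (product of all n generators) of Cl(p,q) satisfies I^2 = (-1)^(q + n(n-1)/2).
p = 1, q = 0, n = p + q = 1
n(n-1)/2 = 1 * 0 / 2 = 0
Exponent = q + n(n-1)/2 = 0 + 0 = 0
I^2 = (-1)^0 = +1


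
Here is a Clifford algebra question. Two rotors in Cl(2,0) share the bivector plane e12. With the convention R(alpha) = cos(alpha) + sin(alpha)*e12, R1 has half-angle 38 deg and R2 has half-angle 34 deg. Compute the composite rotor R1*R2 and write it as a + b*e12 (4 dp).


Same-plane rotors commute and their half-angles add:
R1*R2 = cos(a1 + a2) + sin(a1 + a2)*e12.
a1 + a2 = 38 + 34 = 72 deg
cos(72 deg) = 0.3090
sin(72 deg) = 0.9511
R1*R2 = 0.3090 + 0.9511*e12
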